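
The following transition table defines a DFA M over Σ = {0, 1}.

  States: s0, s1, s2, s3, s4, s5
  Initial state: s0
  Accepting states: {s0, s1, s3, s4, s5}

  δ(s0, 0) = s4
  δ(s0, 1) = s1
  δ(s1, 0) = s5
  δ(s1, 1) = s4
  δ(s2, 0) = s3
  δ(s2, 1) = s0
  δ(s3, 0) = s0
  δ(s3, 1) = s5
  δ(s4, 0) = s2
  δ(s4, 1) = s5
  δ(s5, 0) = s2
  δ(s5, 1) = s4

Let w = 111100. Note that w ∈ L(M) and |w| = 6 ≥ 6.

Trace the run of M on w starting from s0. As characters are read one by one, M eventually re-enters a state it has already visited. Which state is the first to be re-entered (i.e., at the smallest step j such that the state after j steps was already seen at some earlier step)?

s4

State sequence: s0 -1-> s1 -1-> s4 -1-> s5 -1-> s4 -0-> s2 -0-> s3
First repeat at step 4: s4 was already visited.

The earliest repeat is at step j = 4: M is in s4, which it already visited at step i = 2.
The DFA has 6 states, so the proof of the pumping lemma guarantees a repeated state among the first 6+1 visited; the segment between the two visits is the pumpable y.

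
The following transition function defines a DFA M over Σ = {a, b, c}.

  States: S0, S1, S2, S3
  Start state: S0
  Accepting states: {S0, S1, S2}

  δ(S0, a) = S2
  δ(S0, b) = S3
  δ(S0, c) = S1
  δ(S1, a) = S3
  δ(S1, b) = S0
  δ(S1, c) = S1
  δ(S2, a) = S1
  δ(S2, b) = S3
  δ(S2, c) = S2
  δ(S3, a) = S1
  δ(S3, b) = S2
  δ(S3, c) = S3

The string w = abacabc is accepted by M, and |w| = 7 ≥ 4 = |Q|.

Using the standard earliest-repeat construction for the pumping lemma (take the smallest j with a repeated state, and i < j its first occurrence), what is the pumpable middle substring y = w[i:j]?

State sequence: S0 -a-> S2 -b-> S3 -a-> S1 -c-> S1 -a-> S3 -b-> S2 -c-> S2
First repeat at step 4: S1 was already visited.

So i = 3, j = 4, giving x = w[0:3] = aba, y = w[3:4] = c, z = w[4:7] = abc.
Check: |xy| = 4 ≤ 4 and |y| = 1 ≥ 1. Reading y takes M from S1 back to S1, so every xyⁱz is accepted.

c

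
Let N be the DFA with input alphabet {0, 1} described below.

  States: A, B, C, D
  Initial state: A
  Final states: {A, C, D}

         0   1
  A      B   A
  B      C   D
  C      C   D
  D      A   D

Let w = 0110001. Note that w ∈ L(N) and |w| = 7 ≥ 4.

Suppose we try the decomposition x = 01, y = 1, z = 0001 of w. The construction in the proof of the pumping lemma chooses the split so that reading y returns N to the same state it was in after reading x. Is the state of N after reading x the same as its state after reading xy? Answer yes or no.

Run of N on the first 3 characters of w = 0 1 1:
  step 0: A  (start)
  step 1: B  (read 0: A→B)
  step 2: D  (read 1: B→D)
  step 3: D  (read 1: D→D)

After x (step 2): D. After xy (step 3): D.
They match, so y = 1 drives N around a cycle from D back to itself; pumping y any number of times keeps N in D before reading z, and xyⁱz ∈ L(N) for every i ≥ 0.

yes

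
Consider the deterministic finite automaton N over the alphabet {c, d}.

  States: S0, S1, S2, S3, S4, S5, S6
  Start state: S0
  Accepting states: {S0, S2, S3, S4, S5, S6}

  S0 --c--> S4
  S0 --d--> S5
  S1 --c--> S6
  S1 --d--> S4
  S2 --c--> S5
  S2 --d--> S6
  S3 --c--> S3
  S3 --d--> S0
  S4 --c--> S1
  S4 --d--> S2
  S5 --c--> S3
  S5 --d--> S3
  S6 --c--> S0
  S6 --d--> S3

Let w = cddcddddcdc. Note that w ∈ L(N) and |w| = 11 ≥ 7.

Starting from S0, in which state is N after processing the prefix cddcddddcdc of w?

S4

Run of N on the first 11 characters of w = c d d c d d d d c d c:
  step 0: S0  (start)
  step 1: S4  (read c: S0→S4)
  step 2: S2  (read d: S4→S2)
  step 3: S6  (read d: S2→S6)
  step 4: S0  (read c: S6→S0)
  step 5: S5  (read d: S0→S5)
  step 6: S3  (read d: S5→S3)
  step 7: S0  (read d: S3→S0)
  step 8: S5  (read d: S0→S5)
  step 9: S3  (read c: S5→S3)
  step 10: S0  (read d: S3→S0)
  step 11: S4  (read c: S0→S4)

After reading 11 characters, N is in state S4.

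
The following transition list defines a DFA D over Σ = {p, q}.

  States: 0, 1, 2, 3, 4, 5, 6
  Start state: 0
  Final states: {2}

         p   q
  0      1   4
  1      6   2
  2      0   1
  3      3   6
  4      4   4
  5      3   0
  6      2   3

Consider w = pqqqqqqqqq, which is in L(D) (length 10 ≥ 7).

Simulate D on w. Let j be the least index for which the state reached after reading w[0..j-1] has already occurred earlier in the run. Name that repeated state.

State sequence: 0 -p-> 1 -q-> 2 -q-> 1 -q-> 2 -q-> 1 -q-> 2 -q-> 1 -q-> 2 -q-> 1 -q-> 2
First repeat at step 3: 1 was already visited.

The earliest repeat is at step j = 3: D is in 1, which it already visited at step i = 1.
The DFA has 7 states, so the proof of the pumping lemma guarantees a repeated state among the first 7+1 visited; the segment between the two visits is the pumpable y.

1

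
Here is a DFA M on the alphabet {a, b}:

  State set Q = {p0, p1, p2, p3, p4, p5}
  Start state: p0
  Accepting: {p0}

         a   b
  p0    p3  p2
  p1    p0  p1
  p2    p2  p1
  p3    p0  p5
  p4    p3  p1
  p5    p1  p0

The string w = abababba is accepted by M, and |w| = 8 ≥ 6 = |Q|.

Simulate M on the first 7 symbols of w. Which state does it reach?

Run of M on the first 7 characters of w = a b a b a b b:
  step 0: p0  (start)
  step 1: p3  (read a: p0→p3)
  step 2: p5  (read b: p3→p5)
  step 3: p1  (read a: p5→p1)
  step 4: p1  (read b: p1→p1)
  step 5: p0  (read a: p1→p0)
  step 6: p2  (read b: p0→p2)
  step 7: p1  (read b: p2→p1)

After reading 7 characters, M is in state p1.

p1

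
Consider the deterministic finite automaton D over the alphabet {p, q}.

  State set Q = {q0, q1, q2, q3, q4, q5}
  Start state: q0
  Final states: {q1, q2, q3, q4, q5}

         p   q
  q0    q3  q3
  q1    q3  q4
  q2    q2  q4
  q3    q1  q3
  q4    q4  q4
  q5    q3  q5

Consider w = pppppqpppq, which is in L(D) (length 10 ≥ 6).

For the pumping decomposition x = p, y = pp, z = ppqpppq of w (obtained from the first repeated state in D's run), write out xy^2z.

xy^2z = p·pp·pp·ppqpppq = pppppppqpppq.
Reading y = pp takes D from q3 back to q3, so after x·y·y the machine is still in q3, and z then leads to the accepting state q4. Hence pppppppqpppq ∈ L(D).

pppppppqpppq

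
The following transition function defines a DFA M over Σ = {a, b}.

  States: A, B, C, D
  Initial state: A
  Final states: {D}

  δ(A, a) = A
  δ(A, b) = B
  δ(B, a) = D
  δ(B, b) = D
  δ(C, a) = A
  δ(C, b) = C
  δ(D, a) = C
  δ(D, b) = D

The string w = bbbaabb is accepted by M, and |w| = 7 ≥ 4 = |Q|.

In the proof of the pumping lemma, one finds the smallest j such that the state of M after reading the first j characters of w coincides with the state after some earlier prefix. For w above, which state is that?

D

Run of M on w = b b b a a b b:
  step 0: A  (start)
  step 1: B  (read b: A→B)
  step 2: D  (read b: B→D)
  step 3: D  (read b: D→D)   ← first repeat (D seen earlier)
  step 4: C  (read a: D→C)
  step 5: A  (read a: C→A)
  step 6: B  (read b: A→B)
  step 7: D  (read b: B→D)

The earliest repeat is at step j = 3: M is in D, which it already visited at step i = 2.
The DFA has 4 states, so the proof of the pumping lemma guarantees a repeated state among the first 4+1 visited; the segment between the two visits is the pumpable y.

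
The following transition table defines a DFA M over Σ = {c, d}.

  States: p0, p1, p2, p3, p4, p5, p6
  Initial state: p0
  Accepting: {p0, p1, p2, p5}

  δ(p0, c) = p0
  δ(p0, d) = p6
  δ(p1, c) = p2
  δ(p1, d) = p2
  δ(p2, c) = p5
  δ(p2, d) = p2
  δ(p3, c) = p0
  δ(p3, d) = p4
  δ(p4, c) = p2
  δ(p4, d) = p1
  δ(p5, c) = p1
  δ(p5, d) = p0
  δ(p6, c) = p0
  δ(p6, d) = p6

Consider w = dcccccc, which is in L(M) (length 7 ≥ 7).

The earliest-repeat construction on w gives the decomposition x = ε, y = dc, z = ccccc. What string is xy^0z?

ccccc

xy⁰z = xz = ε·ccccc = ccccc.
Reading y = dc takes M from p0 back to p0, so after x the machine is still in p0, and z then leads to the accepting state p0. Hence ccccc ∈ L(M).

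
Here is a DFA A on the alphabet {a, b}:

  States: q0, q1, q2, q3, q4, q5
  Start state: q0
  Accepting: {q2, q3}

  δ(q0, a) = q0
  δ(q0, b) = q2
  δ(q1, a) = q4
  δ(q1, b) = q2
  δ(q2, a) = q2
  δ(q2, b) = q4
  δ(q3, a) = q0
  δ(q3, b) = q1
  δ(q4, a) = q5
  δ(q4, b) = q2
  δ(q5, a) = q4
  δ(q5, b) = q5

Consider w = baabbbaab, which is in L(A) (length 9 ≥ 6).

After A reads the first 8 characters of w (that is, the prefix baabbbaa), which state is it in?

q4

Run of A on the first 8 characters of w = b a a b b b a a:
  step 0: q0  (start)
  step 1: q2  (read b: q0→q2)
  step 2: q2  (read a: q2→q2)
  step 3: q2  (read a: q2→q2)
  step 4: q4  (read b: q2→q4)
  step 5: q2  (read b: q4→q2)
  step 6: q4  (read b: q2→q4)
  step 7: q5  (read a: q4→q5)
  step 8: q4  (read a: q5→q4)

After reading 8 characters, A is in state q4.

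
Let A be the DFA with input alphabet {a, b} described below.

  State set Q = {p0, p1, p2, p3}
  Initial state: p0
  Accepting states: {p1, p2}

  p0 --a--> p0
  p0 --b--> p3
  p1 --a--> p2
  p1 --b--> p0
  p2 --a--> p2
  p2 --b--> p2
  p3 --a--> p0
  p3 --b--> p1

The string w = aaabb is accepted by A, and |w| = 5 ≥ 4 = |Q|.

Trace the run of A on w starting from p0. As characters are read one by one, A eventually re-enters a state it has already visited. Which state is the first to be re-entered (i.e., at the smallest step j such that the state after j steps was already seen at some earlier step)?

Run of A on w = a a a b b:
  step 0: p0  (start)
  step 1: p0  (read a: p0→p0)   ← first repeat (p0 seen earlier)
  step 2: p0  (read a: p0→p0)
  step 3: p0  (read a: p0→p0)
  step 4: p3  (read b: p0→p3)
  step 5: p1  (read b: p3→p1)

The earliest repeat is at step j = 1: A is in p0, which it already visited at step i = 0.

p0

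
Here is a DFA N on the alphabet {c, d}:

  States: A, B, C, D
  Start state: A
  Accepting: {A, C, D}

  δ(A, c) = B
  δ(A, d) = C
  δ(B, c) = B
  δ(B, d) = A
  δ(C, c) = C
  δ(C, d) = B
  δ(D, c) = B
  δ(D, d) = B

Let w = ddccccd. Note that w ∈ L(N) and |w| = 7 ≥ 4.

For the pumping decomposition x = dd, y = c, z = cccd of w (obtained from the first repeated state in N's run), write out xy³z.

ddccccccd

xy^3z = dd·c·c·c·cccd = ddccccccd.
Reading y = c takes N from B back to B, so after x·y·y·y the machine is still in B, and z then leads to the accepting state A. Hence ddccccccd ∈ L(N).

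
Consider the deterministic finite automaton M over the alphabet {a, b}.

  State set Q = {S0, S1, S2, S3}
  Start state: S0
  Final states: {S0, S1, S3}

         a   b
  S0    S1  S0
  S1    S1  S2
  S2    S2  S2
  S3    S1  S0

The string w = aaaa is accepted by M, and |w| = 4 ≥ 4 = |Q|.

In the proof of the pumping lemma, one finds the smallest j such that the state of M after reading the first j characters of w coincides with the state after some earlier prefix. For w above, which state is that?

State sequence: S0 -a-> S1 -a-> S1 -a-> S1 -a-> S1
First repeat at step 2: S1 was already visited.

The earliest repeat is at step j = 2: M is in S1, which it already visited at step i = 1.
The DFA has 4 states, so the proof of the pumping lemma guarantees a repeated state among the first 4+1 visited; the segment between the two visits is the pumpable y.

S1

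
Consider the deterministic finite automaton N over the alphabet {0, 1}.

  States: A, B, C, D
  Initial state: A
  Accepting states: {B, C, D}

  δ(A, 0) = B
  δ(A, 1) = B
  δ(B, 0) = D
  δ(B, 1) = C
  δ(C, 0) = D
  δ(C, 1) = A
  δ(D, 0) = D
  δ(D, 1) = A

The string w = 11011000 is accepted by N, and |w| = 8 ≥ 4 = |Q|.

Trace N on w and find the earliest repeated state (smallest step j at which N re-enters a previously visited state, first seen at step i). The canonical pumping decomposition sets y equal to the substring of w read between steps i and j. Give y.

Run of N on w = 1 1 0 1 1 0 0 0:
  step 0: A  (start)
  step 1: B  (read 1: A→B)
  step 2: C  (read 1: B→C)
  step 3: D  (read 0: C→D)
  step 4: A  (read 1: D→A)   ← first repeat (A seen earlier)
  step 5: B  (read 1: A→B)
  step 6: D  (read 0: B→D)
  step 7: D  (read 0: D→D)
  step 8: D  (read 0: D→D)

So i = 0, j = 4, giving x = w[0:0] = ε, y = w[0:4] = 1101, z = w[4:8] = 1000.
Check: |xy| = 4 ≤ 4 and |y| = 4 ≥ 1. Reading y takes N from A back to A, so every xyⁱz is accepted.

1101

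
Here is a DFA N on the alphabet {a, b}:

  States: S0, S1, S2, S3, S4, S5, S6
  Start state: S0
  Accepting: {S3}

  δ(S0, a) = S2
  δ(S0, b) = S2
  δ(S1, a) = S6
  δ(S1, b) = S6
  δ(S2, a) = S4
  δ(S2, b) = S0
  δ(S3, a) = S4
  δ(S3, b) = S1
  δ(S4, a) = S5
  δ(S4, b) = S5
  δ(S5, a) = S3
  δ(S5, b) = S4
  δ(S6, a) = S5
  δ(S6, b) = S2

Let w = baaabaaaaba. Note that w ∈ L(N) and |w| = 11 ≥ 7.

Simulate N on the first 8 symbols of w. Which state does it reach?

Run of N on the first 8 characters of w = b a a a b a a a:
  step 0: S0  (start)
  step 1: S2  (read b: S0→S2)
  step 2: S4  (read a: S2→S4)
  step 3: S5  (read a: S4→S5)
  step 4: S3  (read a: S5→S3)
  step 5: S1  (read b: S3→S1)
  step 6: S6  (read a: S1→S6)
  step 7: S5  (read a: S6→S5)
  step 8: S3  (read a: S5→S3)

After reading 8 characters, N is in state S3.
(This kind of state-tracing is the core of the pumping-lemma construction: with 7 states, pigeonhole forces a repeat within the first 7 steps.)

S3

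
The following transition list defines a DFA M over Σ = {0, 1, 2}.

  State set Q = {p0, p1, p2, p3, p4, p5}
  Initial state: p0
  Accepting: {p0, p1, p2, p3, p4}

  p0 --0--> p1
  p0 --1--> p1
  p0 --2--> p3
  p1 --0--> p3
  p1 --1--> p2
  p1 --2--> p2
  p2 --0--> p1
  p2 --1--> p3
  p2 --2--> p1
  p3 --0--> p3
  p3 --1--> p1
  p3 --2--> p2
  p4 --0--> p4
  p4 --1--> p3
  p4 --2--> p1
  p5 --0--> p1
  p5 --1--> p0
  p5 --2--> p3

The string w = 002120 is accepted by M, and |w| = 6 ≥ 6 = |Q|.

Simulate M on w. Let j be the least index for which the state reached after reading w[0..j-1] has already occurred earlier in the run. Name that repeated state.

p3

State sequence: p0 -0-> p1 -0-> p3 -2-> p2 -1-> p3 -2-> p2 -0-> p1
First repeat at step 4: p3 was already visited.

The earliest repeat is at step j = 4: M is in p3, which it already visited at step i = 2.
With |Q| = 6, pigeonhole forces a state repeat no later than step 6; the substring read between the first and second visits to that state can be pumped.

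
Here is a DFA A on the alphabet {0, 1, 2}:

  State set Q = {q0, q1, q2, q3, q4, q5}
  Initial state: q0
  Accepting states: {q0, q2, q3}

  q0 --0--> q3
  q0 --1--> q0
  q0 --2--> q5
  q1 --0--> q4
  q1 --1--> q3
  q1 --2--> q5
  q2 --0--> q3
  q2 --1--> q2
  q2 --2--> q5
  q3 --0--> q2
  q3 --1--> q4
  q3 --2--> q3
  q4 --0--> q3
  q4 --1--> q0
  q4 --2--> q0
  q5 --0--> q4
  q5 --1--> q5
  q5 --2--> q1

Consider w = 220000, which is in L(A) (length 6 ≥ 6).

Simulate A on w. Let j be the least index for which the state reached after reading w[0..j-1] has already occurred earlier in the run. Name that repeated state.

q3

Run of A on w = 2 2 0 0 0 0:
  step 0: q0  (start)
  step 1: q5  (read 2: q0→q5)
  step 2: q1  (read 2: q5→q1)
  step 3: q4  (read 0: q1→q4)
  step 4: q3  (read 0: q4→q3)
  step 5: q2  (read 0: q3→q2)
  step 6: q3  (read 0: q2→q3)   ← first repeat (q3 seen earlier)

The earliest repeat is at step j = 6: A is in q3, which it already visited at step i = 4.
Pumping length from the standard proof: p = 6 (the number of states). The repeated state found above gives |xy| = j ≤ 6 and |y| = j − i ≥ 1.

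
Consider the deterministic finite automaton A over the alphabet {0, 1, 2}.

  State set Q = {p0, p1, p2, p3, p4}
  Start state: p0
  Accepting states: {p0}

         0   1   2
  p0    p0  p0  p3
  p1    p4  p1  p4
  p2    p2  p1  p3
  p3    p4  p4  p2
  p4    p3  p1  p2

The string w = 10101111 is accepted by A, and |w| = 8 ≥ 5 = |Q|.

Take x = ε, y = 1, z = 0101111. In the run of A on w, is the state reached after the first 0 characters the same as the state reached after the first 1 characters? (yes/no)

Run of A on the first 1 characters of w = 1:
  step 0: p0  (start)
  step 1: p0  (read 1: p0→p0)

After x (step 0): p0. After xy (step 1): p0.
They match, so y = 1 drives A around a cycle from p0 back to itself; pumping y any number of times keeps A in p0 before reading z, and xyⁱz ∈ L(A) for every i ≥ 0.

yes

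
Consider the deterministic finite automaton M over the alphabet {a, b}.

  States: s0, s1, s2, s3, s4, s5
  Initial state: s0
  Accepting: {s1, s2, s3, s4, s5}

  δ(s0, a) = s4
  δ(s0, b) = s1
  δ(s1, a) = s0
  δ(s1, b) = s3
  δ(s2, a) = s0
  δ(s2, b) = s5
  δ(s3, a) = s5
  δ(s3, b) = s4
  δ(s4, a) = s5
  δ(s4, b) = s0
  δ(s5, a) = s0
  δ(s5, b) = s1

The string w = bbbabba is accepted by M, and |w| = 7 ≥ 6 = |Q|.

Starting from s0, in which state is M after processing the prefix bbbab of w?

s1

State sequence: s0 -b-> s1 -b-> s3 -b-> s4 -a-> s5 -b-> s1

After reading 5 characters, M is in state s1.
(This kind of state-tracing is the core of the pumping-lemma construction: with 6 states, pigeonhole forces a repeat within the first 6 steps.)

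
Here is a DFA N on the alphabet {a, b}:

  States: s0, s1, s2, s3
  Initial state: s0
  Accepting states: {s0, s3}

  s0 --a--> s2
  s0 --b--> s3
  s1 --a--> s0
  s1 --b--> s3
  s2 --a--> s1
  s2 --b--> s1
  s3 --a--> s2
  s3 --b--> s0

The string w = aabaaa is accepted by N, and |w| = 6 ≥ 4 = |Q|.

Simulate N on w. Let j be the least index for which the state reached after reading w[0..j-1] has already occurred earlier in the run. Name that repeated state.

s2

Run of N on w = a a b a a a:
  step 0: s0  (start)
  step 1: s2  (read a: s0→s2)
  step 2: s1  (read a: s2→s1)
  step 3: s3  (read b: s1→s3)
  step 4: s2  (read a: s3→s2)   ← first repeat (s2 seen earlier)
  step 5: s1  (read a: s2→s1)
  step 6: s0  (read a: s1→s0)

The earliest repeat is at step j = 4: N is in s2, which it already visited at step i = 1.
With |Q| = 4, pigeonhole forces a state repeat no later than step 4; the substring read between the first and second visits to that state can be pumped.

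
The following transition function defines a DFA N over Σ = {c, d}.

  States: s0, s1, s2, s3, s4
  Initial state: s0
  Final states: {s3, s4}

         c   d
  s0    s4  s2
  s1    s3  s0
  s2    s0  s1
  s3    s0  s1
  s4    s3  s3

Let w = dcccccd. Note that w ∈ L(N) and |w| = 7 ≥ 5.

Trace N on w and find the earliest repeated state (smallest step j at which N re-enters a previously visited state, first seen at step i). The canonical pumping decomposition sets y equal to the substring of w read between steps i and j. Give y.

Run of N on w = d c c c c c d:
  step 0: s0  (start)
  step 1: s2  (read d: s0→s2)
  step 2: s0  (read c: s2→s0)   ← first repeat (s0 seen earlier)
  step 3: s4  (read c: s0→s4)
  step 4: s3  (read c: s4→s3)
  step 5: s0  (read c: s3→s0)
  step 6: s4  (read c: s0→s4)
  step 7: s3  (read d: s4→s3)

So i = 0, j = 2, giving x = w[0:0] = ε, y = w[0:2] = dc, z = w[2:7] = ccccd.
Check: |xy| = 2 ≤ 5 and |y| = 2 ≥ 1. Reading y takes N from s0 back to s0, so every xyⁱz is accepted.

dc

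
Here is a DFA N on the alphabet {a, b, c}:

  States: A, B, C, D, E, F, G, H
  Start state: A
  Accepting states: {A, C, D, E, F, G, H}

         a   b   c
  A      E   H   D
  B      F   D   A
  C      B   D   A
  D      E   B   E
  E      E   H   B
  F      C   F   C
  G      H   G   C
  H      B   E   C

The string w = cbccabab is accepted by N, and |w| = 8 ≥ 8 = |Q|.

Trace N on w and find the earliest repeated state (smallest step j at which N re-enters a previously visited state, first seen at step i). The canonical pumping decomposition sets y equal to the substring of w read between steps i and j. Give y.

State sequence: A -c-> D -b-> B -c-> A -c-> D -a-> E -b-> H -a-> B -b-> D
First repeat at step 3: A was already visited.

So i = 0, j = 3, giving x = w[0:0] = ε, y = w[0:3] = cbc, z = w[3:8] = cabab.
Check: |xy| = 3 ≤ 8 and |y| = 3 ≥ 1. Reading y takes N from A back to A, so every xyⁱz is accepted.
Pumping length from the standard proof: p = 8 (the number of states). The repeated state found above gives |xy| = j ≤ 8 and |y| = j − i ≥ 1.

cbc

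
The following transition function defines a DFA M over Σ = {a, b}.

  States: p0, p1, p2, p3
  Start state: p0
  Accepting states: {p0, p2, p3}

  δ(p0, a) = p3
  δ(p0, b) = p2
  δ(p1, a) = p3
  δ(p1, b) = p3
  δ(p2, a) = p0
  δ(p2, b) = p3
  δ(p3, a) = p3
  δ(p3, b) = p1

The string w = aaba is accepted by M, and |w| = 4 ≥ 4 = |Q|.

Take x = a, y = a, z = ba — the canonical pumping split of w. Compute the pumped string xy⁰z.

xy⁰z = xz = a·ba = aba.
Reading y = a takes M from p3 back to p3, so after x the machine is still in p3, and z then leads to the accepting state p3. Hence aba ∈ L(M).

aba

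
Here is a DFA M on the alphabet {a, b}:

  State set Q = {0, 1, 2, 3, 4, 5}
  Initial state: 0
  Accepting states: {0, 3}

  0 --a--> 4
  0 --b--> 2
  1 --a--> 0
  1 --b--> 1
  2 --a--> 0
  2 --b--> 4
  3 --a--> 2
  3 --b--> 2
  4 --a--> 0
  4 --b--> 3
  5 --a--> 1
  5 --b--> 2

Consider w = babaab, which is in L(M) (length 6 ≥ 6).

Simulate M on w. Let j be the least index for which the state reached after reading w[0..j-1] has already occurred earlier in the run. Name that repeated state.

0

State sequence: 0 -b-> 2 -a-> 0 -b-> 2 -a-> 0 -a-> 4 -b-> 3
First repeat at step 2: 0 was already visited.

The earliest repeat is at step j = 2: M is in 0, which it already visited at step i = 0.
Since M has 6 states, any run of length ≥ 6 visits 6+1 states, so by pigeonhole some state repeats within the first 6 steps — that repeat gives the pumpable loop.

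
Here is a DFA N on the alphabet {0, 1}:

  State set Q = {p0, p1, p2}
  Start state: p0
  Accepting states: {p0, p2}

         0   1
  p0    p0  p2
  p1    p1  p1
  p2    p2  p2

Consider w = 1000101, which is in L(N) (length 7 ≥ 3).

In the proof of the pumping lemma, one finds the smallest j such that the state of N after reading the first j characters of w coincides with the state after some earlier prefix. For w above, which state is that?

p2

Run of N on w = 1 0 0 0 1 0 1:
  step 0: p0  (start)
  step 1: p2  (read 1: p0→p2)
  step 2: p2  (read 0: p2→p2)   ← first repeat (p2 seen earlier)
  step 3: p2  (read 0: p2→p2)
  step 4: p2  (read 0: p2→p2)
  step 5: p2  (read 1: p2→p2)
  step 6: p2  (read 0: p2→p2)
  step 7: p2  (read 1: p2→p2)

The earliest repeat is at step j = 2: N is in p2, which it already visited at step i = 1.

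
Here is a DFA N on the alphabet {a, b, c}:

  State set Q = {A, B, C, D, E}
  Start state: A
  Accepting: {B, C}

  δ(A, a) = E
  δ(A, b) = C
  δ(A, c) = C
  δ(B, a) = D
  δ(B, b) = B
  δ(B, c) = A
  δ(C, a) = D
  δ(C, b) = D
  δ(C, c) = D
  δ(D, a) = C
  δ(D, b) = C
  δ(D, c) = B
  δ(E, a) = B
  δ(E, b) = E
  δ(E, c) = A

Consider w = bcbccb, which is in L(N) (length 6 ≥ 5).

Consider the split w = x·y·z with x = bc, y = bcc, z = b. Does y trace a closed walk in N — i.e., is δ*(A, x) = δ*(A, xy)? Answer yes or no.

no

State sequence: A -b-> C -c-> D -b-> C -c-> D -c-> B

After x (step 2): D. After xy (step 5): B.
They differ (D ≠ B), so y is not a cycle from the state after x; this split is not the one the pumping-lemma construction produces, and pumping y need not keep the string in L(N).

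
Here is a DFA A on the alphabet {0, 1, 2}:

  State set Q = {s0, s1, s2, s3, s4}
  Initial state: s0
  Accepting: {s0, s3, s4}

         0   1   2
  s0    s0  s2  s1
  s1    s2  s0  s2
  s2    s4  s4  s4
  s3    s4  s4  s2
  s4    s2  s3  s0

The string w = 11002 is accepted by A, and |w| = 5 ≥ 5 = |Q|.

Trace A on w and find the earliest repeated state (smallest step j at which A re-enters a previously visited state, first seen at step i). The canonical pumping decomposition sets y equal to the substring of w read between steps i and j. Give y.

10

State sequence: s0 -1-> s2 -1-> s4 -0-> s2 -0-> s4 -2-> s0
First repeat at step 3: s2 was already visited.

So i = 1, j = 3, giving x = w[0:1] = 1, y = w[1:3] = 10, z = w[3:5] = 02.
Check: |xy| = 3 ≤ 5 and |y| = 2 ≥ 1. Reading y takes A from s2 back to s2, so every xyⁱz is accepted.
Since A has 5 states, any run of length ≥ 5 visits 5+1 states, so by pigeonhole some state repeats within the first 5 steps — that repeat gives the pumpable loop.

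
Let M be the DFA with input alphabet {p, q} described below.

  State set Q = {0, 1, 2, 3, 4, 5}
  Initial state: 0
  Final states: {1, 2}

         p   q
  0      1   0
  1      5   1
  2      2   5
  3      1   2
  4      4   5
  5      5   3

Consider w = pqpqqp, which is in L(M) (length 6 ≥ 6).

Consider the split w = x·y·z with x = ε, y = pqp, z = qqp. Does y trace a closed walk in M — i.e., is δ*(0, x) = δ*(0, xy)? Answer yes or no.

Run of M on the first 3 characters of w = p q p:
  step 0: 0  (start)
  step 1: 1  (read p: 0→1)
  step 2: 1  (read q: 1→1)
  step 3: 5  (read p: 1→5)

After x (step 0): 0. After xy (step 3): 5.
They differ (0 ≠ 5), so y is not a cycle from the state after x; this split is not the one the pumping-lemma construction produces, and pumping y need not keep the string in L(M).

no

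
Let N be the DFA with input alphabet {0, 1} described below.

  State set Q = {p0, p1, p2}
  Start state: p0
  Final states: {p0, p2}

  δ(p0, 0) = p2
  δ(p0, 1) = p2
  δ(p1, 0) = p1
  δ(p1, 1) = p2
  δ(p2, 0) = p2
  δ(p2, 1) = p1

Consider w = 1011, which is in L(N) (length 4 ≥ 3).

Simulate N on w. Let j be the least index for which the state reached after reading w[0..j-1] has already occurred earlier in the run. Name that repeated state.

State sequence: p0 -1-> p2 -0-> p2 -1-> p1 -1-> p2
First repeat at step 2: p2 was already visited.

The earliest repeat is at step j = 2: N is in p2, which it already visited at step i = 1.
With |Q| = 3, pigeonhole forces a state repeat no later than step 3; the substring read between the first and second visits to that state can be pumped.

p2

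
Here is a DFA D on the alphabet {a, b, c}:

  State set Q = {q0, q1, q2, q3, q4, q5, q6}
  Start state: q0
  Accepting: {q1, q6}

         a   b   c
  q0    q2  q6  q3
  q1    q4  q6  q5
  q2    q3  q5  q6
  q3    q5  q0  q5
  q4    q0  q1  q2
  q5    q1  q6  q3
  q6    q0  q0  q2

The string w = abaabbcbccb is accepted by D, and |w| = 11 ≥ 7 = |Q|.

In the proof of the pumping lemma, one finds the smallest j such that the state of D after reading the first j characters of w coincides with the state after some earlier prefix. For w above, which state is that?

q1

State sequence: q0 -a-> q2 -b-> q5 -a-> q1 -a-> q4 -b-> q1 -b-> q6 -c-> q2 -b-> q5 -c-> q3 -c-> q5 -b-> q6
First repeat at step 5: q1 was already visited.

The earliest repeat is at step j = 5: D is in q1, which it already visited at step i = 3.
Since D has 7 states, any run of length ≥ 7 visits 7+1 states, so by pigeonhole some state repeats within the first 7 steps — that repeat gives the pumpable loop.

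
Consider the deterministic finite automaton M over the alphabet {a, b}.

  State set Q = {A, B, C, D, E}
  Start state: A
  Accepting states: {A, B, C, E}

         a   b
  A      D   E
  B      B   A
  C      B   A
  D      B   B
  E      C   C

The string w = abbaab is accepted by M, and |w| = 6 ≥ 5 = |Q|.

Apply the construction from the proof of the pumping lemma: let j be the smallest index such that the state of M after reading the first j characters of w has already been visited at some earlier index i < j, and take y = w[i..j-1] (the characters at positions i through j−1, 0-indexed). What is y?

abb

State sequence: A -a-> D -b-> B -b-> A -a-> D -a-> B -b-> A
First repeat at step 3: A was already visited.

So i = 0, j = 3, giving x = w[0:0] = ε, y = w[0:3] = abb, z = w[3:6] = aab.
Check: |xy| = 3 ≤ 5 and |y| = 3 ≥ 1. Reading y takes M from A back to A, so every xyⁱz is accepted.
Since M has 5 states, any run of length ≥ 5 visits 5+1 states, so by pigeonhole some state repeats within the first 5 steps — that repeat gives the pumpable loop.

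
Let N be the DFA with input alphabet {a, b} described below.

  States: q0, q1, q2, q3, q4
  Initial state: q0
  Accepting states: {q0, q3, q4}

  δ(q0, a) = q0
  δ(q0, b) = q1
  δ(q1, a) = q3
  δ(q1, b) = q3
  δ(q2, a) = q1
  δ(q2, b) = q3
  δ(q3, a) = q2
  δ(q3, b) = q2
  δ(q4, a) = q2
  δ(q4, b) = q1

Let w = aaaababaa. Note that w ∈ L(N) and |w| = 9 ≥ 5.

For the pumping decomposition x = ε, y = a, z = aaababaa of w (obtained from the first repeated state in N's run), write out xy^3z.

xy^3z = ε·a·a·a·aaababaa = aaaaaababaa.
Reading y = a takes N from q0 back to q0, so after x·y·y·y the machine is still in q0, and z then leads to the accepting state q3. Hence aaaaaababaa ∈ L(N).

aaaaaababaa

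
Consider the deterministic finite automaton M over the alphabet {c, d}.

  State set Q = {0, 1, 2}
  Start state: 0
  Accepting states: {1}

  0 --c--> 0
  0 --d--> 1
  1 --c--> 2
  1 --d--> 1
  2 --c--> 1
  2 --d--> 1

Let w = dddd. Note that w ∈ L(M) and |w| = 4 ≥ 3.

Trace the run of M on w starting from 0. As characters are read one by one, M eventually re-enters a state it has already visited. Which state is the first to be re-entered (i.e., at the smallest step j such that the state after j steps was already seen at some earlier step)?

State sequence: 0 -d-> 1 -d-> 1 -d-> 1 -d-> 1
First repeat at step 2: 1 was already visited.

The earliest repeat is at step j = 2: M is in 1, which it already visited at step i = 1.
The DFA has 3 states, so the proof of the pumping lemma guarantees a repeated state among the first 3+1 visited; the segment between the two visits is the pumpable y.

1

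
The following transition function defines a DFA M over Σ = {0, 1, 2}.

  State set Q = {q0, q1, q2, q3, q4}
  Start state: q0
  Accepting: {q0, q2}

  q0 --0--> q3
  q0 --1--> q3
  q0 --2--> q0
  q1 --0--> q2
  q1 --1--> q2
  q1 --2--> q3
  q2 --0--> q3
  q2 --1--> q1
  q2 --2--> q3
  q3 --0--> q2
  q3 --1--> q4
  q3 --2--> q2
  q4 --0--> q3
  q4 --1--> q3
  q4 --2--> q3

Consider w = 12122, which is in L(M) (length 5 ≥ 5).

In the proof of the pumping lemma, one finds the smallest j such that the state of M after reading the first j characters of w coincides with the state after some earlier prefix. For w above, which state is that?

State sequence: q0 -1-> q3 -2-> q2 -1-> q1 -2-> q3 -2-> q2
First repeat at step 4: q3 was already visited.

The earliest repeat is at step j = 4: M is in q3, which it already visited at step i = 1.
Since M has 5 states, any run of length ≥ 5 visits 5+1 states, so by pigeonhole some state repeats within the first 5 steps — that repeat gives the pumpable loop.

q3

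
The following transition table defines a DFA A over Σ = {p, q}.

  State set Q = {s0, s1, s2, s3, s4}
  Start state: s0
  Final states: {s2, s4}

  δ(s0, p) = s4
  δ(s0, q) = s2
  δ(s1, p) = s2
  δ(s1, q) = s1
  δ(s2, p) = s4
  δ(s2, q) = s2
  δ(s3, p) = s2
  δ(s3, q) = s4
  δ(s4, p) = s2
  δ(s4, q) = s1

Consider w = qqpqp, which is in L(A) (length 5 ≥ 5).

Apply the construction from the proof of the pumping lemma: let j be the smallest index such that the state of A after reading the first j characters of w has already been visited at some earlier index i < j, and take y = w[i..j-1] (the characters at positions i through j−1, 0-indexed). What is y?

Run of A on w = q q p q p:
  step 0: s0  (start)
  step 1: s2  (read q: s0→s2)
  step 2: s2  (read q: s2→s2)   ← first repeat (s2 seen earlier)
  step 3: s4  (read p: s2→s4)
  step 4: s1  (read q: s4→s1)
  step 5: s2  (read p: s1→s2)

So i = 1, j = 2, giving x = w[0:1] = q, y = w[1:2] = q, z = w[2:5] = pqp.
Check: |xy| = 2 ≤ 5 and |y| = 1 ≥ 1. Reading y takes A from s2 back to s2, so every xyⁱz is accepted.
The DFA has 5 states, so the proof of the pumping lemma guarantees a repeated state among the first 5+1 visited; the segment between the two visits is the pumpable y.

q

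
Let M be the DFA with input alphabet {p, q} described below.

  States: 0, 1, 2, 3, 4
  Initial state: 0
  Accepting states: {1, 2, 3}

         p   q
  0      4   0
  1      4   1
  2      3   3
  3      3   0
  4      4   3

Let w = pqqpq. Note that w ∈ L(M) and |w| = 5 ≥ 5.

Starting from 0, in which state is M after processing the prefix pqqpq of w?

State sequence: 0 -p-> 4 -q-> 3 -q-> 0 -p-> 4 -q-> 3

After reading 5 characters, M is in state 3.

3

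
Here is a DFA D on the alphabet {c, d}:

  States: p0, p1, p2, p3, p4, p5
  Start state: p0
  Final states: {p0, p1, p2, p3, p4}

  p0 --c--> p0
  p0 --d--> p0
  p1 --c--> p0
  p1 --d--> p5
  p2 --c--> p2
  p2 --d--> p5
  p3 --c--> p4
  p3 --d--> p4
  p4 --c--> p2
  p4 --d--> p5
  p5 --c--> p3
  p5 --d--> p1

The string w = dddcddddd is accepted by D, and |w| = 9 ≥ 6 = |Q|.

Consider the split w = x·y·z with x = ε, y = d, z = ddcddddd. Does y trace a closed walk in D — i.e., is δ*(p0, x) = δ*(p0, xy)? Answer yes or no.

Run of D on the first 1 characters of w = d:
  step 0: p0  (start)
  step 1: p0  (read d: p0→p0)

After x (step 0): p0. After xy (step 1): p0.
They match, so y = d drives D around a cycle from p0 back to itself; pumping y any number of times keeps D in p0 before reading z, and xyⁱz ∈ L(D) for every i ≥ 0.

yes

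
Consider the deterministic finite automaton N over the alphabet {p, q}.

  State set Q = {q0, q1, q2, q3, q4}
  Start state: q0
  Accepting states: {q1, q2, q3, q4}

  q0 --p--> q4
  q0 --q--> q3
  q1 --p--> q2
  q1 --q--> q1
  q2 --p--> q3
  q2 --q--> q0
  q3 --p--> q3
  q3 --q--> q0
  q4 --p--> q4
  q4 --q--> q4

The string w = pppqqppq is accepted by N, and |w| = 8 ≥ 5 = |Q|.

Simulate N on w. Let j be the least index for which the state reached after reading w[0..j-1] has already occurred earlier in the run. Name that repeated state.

q4

Run of N on w = p p p q q p p q:
  step 0: q0  (start)
  step 1: q4  (read p: q0→q4)
  step 2: q4  (read p: q4→q4)   ← first repeat (q4 seen earlier)
  step 3: q4  (read p: q4→q4)
  step 4: q4  (read q: q4→q4)
  step 5: q4  (read q: q4→q4)
  step 6: q4  (read p: q4→q4)
  step 7: q4  (read p: q4→q4)
  step 8: q4  (read q: q4→q4)

The earliest repeat is at step j = 2: N is in q4, which it already visited at step i = 1.
With |Q| = 5, pigeonhole forces a state repeat no later than step 5; the substring read between the first and second visits to that state can be pumped.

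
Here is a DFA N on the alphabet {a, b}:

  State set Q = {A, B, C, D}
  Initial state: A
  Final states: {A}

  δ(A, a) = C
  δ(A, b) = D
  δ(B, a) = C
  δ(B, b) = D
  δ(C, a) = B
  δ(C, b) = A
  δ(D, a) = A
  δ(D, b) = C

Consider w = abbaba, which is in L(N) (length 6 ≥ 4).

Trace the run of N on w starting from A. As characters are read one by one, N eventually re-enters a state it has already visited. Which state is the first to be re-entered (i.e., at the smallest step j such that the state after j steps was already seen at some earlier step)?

State sequence: A -a-> C -b-> A -b-> D -a-> A -b-> D -a-> A
First repeat at step 2: A was already visited.

The earliest repeat is at step j = 2: N is in A, which it already visited at step i = 0.
Since N has 4 states, any run of length ≥ 4 visits 4+1 states, so by pigeonhole some state repeats within the first 4 steps — that repeat gives the pumpable loop.

A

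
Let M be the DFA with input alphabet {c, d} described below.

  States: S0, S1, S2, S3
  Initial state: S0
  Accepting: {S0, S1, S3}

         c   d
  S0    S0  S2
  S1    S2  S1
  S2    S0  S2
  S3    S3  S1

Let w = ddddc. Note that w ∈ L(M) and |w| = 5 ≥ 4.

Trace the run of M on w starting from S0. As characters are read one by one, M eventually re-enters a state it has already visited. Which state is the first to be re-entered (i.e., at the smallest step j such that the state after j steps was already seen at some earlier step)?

Run of M on w = d d d d c:
  step 0: S0  (start)
  step 1: S2  (read d: S0→S2)
  step 2: S2  (read d: S2→S2)   ← first repeat (S2 seen earlier)
  step 3: S2  (read d: S2→S2)
  step 4: S2  (read d: S2→S2)
  step 5: S0  (read c: S2→S0)

The earliest repeat is at step j = 2: M is in S2, which it already visited at step i = 1.
Since M has 4 states, any run of length ≥ 4 visits 4+1 states, so by pigeonhole some state repeats within the first 4 steps — that repeat gives the pumpable loop.

S2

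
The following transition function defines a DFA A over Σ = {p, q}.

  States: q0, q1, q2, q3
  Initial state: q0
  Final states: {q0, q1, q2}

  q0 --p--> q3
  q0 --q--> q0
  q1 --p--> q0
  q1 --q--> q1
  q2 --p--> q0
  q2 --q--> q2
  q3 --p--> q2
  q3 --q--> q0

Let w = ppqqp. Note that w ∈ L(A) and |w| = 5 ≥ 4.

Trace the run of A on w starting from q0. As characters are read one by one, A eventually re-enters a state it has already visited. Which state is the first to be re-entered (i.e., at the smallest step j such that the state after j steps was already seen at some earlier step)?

q2

Run of A on w = p p q q p:
  step 0: q0  (start)
  step 1: q3  (read p: q0→q3)
  step 2: q2  (read p: q3→q2)
  step 3: q2  (read q: q2→q2)   ← first repeat (q2 seen earlier)
  step 4: q2  (read q: q2→q2)
  step 5: q0  (read p: q2→q0)

The earliest repeat is at step j = 3: A is in q2, which it already visited at step i = 2.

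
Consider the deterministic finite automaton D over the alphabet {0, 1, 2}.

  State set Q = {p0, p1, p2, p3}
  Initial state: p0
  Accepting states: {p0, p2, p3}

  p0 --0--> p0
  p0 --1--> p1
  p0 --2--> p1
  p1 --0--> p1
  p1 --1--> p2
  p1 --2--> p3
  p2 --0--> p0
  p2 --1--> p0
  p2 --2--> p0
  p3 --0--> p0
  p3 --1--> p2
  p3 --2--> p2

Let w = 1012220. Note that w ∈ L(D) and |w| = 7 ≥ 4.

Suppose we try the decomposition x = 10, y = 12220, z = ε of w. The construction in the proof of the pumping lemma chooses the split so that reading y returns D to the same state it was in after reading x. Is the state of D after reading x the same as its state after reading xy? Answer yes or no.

State sequence: p0 -1-> p1 -0-> p1 -1-> p2 -2-> p0 -2-> p1 -2-> p3 -0-> p0

After x (step 2): p1. After xy (step 7): p0.
They differ (p1 ≠ p0), so y is not a cycle from the state after x; this split is not the one the pumping-lemma construction produces, and pumping y need not keep the string in L(D).

no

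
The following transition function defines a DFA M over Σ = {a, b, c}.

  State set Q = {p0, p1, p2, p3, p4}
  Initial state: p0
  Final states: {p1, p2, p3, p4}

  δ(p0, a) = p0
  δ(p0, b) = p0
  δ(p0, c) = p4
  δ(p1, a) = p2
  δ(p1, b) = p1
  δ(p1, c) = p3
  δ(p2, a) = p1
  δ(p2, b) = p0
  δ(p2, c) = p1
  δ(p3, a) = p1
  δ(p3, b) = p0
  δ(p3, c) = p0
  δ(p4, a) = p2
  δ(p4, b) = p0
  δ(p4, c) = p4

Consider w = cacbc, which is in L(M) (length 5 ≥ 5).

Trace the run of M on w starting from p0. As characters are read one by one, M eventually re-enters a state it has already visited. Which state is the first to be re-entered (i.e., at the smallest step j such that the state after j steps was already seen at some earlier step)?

p1

State sequence: p0 -c-> p4 -a-> p2 -c-> p1 -b-> p1 -c-> p3
First repeat at step 4: p1 was already visited.

The earliest repeat is at step j = 4: M is in p1, which it already visited at step i = 3.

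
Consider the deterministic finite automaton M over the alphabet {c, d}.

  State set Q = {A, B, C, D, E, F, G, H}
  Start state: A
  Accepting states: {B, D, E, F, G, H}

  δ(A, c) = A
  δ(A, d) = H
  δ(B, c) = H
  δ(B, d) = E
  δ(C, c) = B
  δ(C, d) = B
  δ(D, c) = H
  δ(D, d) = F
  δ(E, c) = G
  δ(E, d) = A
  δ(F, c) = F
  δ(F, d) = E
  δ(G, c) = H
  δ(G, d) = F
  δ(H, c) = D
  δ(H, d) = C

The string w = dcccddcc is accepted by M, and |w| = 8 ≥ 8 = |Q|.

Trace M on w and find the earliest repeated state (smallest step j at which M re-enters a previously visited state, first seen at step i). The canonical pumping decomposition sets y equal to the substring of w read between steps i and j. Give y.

State sequence: A -d-> H -c-> D -c-> H -c-> D -d-> F -d-> E -c-> G -c-> H
First repeat at step 3: H was already visited.

So i = 1, j = 3, giving x = w[0:1] = d, y = w[1:3] = cc, z = w[3:8] = cddcc.
Check: |xy| = 3 ≤ 8 and |y| = 2 ≥ 1. Reading y takes M from H back to H, so every xyⁱz is accepted.

cc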